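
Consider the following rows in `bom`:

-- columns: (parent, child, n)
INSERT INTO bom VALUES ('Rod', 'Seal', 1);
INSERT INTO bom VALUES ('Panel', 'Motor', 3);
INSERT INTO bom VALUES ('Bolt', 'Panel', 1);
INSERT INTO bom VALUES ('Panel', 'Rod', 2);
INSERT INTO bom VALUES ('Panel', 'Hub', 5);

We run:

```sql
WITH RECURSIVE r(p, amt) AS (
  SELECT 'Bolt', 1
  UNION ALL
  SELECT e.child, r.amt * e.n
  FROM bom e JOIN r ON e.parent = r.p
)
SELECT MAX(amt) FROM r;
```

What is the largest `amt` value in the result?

Base: (Bolt, amt=1).
Iteration 1: components of {Bolt} -> Panel = 1*1 = 1.
Iteration 2: components of {Panel} -> Hub = 1*5 = 5, Motor = 1*3 = 3, Rod = 1*2 = 2.
Iteration 3: components of {Hub,Motor,Rod} -> Seal = 2*1 = 2.
Iteration 4: no further components; recursion stops.
amt values: 1, 1, 2, 3, 5, 2; the maximum is 5.

5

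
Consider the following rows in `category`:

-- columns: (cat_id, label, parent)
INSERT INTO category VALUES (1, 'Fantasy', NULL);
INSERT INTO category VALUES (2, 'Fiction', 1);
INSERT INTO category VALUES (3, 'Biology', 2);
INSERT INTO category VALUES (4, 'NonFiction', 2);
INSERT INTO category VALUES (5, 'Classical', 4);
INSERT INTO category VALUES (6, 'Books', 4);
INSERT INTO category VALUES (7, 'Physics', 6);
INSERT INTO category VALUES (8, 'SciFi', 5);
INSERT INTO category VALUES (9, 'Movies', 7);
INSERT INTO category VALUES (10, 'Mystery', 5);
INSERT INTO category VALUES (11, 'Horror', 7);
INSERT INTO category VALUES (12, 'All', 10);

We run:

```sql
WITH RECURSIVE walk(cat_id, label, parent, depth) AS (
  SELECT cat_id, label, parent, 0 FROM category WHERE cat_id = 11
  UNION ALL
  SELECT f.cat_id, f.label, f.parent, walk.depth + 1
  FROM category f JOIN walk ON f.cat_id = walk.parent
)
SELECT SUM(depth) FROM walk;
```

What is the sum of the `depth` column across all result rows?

Base: cat_id=11 (Horror), parent=7, depth 0.
Iteration 1: join on cat_id=7 -> Physics (id 7, parent=6, depth 1).
Iteration 2: join on cat_id=6 -> Books (id 6, parent=4, depth 2).
Iteration 3: join on cat_id=4 -> NonFiction (id 4, parent=2, depth 3).
Iteration 4: join on cat_id=2 -> Fiction (id 2, parent=1, depth 4).
Iteration 5: join on cat_id=1 -> Fantasy (id 1, parent=NULL, depth 5).
Iteration 6: parent is NULL; no match; recursion stops.
SUM(depth) = 0 + 1 + 2 + 3 + 4 + 5 = 15.

15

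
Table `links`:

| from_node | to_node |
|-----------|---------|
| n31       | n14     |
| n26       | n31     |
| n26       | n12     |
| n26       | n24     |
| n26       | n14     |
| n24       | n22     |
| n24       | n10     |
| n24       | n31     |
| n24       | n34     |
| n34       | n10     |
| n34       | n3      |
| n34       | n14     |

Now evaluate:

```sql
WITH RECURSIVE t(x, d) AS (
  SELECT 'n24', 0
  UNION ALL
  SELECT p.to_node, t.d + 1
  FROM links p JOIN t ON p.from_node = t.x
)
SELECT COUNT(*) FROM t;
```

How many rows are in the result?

Base: (n24, d=0).
Iteration 1: edges from {n24} -> (n10, d=1), (n22, d=1), (n31, d=1), (n34, d=1).
Iteration 2: edges from {n10,n22,n31,n34} -> (n10, d=2), (n14, d=2) x2, (n3, d=2). [UNION ALL keeps all 4 new rows, including repeats]
Iteration 3: no outgoing edges from {n10,n14,n3}; recursion stops.
Total rows emitted: 9.

9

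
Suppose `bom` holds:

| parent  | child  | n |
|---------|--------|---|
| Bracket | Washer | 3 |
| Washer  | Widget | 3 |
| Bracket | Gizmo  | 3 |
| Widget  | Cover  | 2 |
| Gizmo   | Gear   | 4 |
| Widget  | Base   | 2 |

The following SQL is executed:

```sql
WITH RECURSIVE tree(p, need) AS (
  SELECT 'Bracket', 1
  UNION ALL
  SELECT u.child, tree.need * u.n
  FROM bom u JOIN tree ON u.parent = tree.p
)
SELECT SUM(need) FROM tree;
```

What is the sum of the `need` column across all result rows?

Base: (Bracket, need=1).
Iteration 1: components of {Bracket} -> Gizmo = 1*3 = 3, Washer = 1*3 = 3.
Iteration 2: components of {Gizmo,Washer} -> Gear = 3*4 = 12, Widget = 3*3 = 9.
Iteration 3: components of {Gear,Widget} -> Base = 9*2 = 18, Cover = 9*2 = 18.
Iteration 4: no further components; recursion stops.
SUM(need) = 1 + 3 + 3 + 9 + 12 + 18 + 18 = 64.

64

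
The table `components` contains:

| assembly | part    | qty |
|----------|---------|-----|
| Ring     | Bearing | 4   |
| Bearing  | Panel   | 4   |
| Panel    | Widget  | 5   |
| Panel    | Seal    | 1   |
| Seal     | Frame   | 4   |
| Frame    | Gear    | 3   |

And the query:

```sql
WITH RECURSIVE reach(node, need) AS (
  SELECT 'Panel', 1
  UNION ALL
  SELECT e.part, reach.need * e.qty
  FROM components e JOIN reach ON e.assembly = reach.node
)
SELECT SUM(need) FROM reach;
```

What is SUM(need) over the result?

23

Base: (Panel, need=1).
Iteration 1: components of {Panel} -> Seal = 1*1 = 1, Widget = 1*5 = 5.
Iteration 2: components of {Seal,Widget} -> Frame = 1*4 = 4.
Iteration 3: components of {Frame} -> Gear = 4*3 = 12.
Iteration 4: no further components; recursion stops.
SUM(need) = 1 + 5 + 1 + 4 + 12 = 23.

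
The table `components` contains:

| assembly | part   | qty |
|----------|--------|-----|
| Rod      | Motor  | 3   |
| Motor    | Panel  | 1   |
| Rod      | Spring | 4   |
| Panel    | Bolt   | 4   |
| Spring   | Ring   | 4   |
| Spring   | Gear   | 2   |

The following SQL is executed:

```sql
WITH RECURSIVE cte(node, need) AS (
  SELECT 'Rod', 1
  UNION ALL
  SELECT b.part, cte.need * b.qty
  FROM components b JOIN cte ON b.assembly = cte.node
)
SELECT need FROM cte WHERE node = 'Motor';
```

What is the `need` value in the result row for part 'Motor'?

3

Base: (Rod, need=1).
Iteration 1: components of {Rod} -> Motor = 1*3 = 3, Spring = 1*4 = 4.
Iteration 2: components of {Motor,Spring} -> Gear = 4*2 = 8, Panel = 3*1 = 3, Ring = 4*4 = 16.
Iteration 3: components of {Gear,Panel,Ring} -> Bolt = 3*4 = 12.
Iteration 4: no further components; recursion stops.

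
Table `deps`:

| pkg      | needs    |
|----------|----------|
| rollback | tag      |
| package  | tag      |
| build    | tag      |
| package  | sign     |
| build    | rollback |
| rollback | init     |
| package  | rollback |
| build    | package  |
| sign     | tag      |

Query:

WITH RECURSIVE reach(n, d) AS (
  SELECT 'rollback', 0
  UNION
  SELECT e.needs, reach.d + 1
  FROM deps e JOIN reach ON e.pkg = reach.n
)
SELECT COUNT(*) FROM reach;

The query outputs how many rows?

3

Base: (rollback, d=0).
Iteration 1: edges from {rollback} -> (init, d=1), (tag, d=1).
Iteration 2: no outgoing edges from {init,tag}; recursion stops.
Total rows emitted: 3.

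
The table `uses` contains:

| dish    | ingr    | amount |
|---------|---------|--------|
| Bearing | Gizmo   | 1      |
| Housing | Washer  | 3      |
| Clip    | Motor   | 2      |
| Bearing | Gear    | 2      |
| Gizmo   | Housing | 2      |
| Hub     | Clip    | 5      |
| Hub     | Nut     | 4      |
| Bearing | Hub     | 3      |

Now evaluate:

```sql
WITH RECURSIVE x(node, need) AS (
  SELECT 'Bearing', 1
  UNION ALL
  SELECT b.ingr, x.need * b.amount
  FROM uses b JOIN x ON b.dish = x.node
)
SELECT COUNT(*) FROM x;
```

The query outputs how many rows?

9

Base: (Bearing, need=1).
Iteration 1: components of {Bearing} -> Gear = 1*2 = 2, Gizmo = 1*1 = 1, Hub = 1*3 = 3.
Iteration 2: components of {Gear,Gizmo,Hub} -> Clip = 3*5 = 15, Housing = 1*2 = 2, Nut = 3*4 = 12.
Iteration 3: components of {Clip,Housing,Nut} -> Motor = 15*2 = 30, Washer = 2*3 = 6.
Iteration 4: no further components; recursion stops.
Total rows emitted: 9.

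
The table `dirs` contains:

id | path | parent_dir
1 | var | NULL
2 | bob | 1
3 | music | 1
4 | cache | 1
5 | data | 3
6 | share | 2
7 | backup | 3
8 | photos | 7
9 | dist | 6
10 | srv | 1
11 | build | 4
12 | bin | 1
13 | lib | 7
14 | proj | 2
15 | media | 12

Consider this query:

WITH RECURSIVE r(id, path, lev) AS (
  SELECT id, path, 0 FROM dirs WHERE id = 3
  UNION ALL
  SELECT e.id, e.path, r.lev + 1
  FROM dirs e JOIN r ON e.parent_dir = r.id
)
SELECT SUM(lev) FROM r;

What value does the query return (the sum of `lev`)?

Base: id=3 (music) at lev 0.
Iteration 1: rows with parent_dir in {3} -> data (id 5, lev 1), backup (id 7, lev 1).
Iteration 2: rows with parent_dir in {5,7} -> photos (id 8, lev 2), lib (id 13, lev 2).
Iteration 3: no rows with parent_dir in {8,13}; recursion stops.
SUM(lev) = 0 + 1 + 1 + 2 + 2 = 6.

6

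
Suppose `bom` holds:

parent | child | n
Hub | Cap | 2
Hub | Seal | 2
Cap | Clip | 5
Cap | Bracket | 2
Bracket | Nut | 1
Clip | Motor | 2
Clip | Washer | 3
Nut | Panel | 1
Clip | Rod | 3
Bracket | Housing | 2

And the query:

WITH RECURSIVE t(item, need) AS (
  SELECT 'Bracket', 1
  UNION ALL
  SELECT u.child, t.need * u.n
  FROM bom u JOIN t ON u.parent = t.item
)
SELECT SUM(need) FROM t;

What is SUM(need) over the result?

5

Base: (Bracket, need=1).
Iteration 1: components of {Bracket} -> Housing = 1*2 = 2, Nut = 1*1 = 1.
Iteration 2: components of {Housing,Nut} -> Panel = 1*1 = 1.
Iteration 3: no further components; recursion stops.
SUM(need) = 1 + 1 + 2 + 1 = 5.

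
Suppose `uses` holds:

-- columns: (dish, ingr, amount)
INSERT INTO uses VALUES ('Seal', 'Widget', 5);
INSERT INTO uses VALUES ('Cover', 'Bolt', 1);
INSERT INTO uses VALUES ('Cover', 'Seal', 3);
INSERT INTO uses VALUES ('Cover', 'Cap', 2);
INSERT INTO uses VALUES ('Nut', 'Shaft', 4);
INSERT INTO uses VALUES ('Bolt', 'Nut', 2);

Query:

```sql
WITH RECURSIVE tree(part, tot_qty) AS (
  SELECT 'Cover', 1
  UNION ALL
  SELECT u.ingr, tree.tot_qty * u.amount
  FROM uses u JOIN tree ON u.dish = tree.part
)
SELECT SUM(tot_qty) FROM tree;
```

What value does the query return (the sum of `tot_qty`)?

Base: (Cover, tot_qty=1).
Iteration 1: components of {Cover} -> Bolt = 1*1 = 1, Cap = 1*2 = 2, Seal = 1*3 = 3.
Iteration 2: components of {Bolt,Cap,Seal} -> Nut = 1*2 = 2, Widget = 3*5 = 15.
Iteration 3: components of {Nut,Widget} -> Shaft = 2*4 = 8.
Iteration 4: no further components; recursion stops.
SUM(tot_qty) = 1 + 1 + 2 + 3 + 2 + 15 + 8 = 32.

32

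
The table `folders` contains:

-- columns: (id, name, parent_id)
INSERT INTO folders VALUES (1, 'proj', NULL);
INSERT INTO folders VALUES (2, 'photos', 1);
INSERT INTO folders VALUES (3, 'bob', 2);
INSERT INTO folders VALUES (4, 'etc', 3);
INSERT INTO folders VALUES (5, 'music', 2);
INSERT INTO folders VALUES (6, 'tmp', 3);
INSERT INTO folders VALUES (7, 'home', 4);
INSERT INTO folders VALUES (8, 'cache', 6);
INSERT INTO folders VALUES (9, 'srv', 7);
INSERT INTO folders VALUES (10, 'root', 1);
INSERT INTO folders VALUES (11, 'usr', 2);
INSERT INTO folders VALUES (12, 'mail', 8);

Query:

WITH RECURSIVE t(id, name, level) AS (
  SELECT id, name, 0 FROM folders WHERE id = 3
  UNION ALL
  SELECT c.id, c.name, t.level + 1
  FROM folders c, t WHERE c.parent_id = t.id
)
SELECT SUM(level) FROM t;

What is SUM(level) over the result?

12

Base: id=3 (bob) at level 0.
Iteration 1: rows with parent_id in {3} -> etc (id 4, level 1), tmp (id 6, level 1).
Iteration 2: rows with parent_id in {4,6} -> home (id 7, level 2), cache (id 8, level 2).
Iteration 3: rows with parent_id in {7,8} -> srv (id 9, level 3), mail (id 12, level 3).
Iteration 4: no rows with parent_id in {9,12}; recursion stops.
SUM(level) = 0 + 1 + 1 + 2 + 2 + 3 + 3 = 12.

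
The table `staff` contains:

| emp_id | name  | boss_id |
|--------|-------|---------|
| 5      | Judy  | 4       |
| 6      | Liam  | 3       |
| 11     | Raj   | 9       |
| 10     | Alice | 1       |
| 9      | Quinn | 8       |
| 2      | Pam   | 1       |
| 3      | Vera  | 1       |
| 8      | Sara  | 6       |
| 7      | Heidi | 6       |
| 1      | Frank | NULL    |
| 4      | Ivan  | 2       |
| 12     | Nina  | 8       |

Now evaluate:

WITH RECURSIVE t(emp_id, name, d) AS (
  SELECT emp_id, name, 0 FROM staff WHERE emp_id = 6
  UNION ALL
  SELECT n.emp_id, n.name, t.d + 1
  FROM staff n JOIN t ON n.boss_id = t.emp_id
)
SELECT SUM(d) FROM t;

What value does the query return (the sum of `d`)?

Base: emp_id=6 (Liam) at d 0.
Iteration 1: rows with boss_id in {6} -> Heidi (id 7, d 1), Sara (id 8, d 1).
Iteration 2: rows with boss_id in {7,8} -> Quinn (id 9, d 2), Nina (id 12, d 2).
Iteration 3: rows with boss_id in {9,12} -> Raj (id 11, d 3).
Iteration 4: no rows with boss_id in {11}; recursion stops.
SUM(d) = 0 + 1 + 1 + 2 + 2 + 3 = 9.

9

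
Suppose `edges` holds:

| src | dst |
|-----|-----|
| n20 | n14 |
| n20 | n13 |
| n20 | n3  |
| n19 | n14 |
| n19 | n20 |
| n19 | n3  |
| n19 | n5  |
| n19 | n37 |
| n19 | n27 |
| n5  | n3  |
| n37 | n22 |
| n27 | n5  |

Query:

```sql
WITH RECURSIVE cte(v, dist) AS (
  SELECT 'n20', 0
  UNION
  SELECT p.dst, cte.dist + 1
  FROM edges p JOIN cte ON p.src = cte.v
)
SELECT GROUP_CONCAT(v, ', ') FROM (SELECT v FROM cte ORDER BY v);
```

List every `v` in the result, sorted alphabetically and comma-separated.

n13, n14, n20, n3

Base: (n20, dist=0).
Iteration 1: edges from {n20} -> (n13, dist=1), (n14, dist=1), (n3, dist=1).
Iteration 2: no outgoing edges from {n13,n14,n3}; recursion stops.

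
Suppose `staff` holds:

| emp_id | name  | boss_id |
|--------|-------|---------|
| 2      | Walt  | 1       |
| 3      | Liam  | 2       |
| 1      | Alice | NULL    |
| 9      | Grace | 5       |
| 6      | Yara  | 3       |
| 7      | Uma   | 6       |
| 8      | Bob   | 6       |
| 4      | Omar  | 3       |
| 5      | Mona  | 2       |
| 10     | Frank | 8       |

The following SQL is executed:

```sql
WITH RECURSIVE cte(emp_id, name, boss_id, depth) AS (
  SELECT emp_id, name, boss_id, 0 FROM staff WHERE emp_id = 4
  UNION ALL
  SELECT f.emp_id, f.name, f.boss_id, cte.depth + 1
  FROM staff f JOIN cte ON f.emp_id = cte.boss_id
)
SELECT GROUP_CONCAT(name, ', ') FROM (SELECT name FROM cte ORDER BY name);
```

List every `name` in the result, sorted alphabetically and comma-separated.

Alice, Liam, Omar, Walt

Base: emp_id=4 (Omar), boss_id=3, depth 0.
Iteration 1: join on emp_id=3 -> Liam (id 3, boss_id=2, depth 1).
Iteration 2: join on emp_id=2 -> Walt (id 2, boss_id=1, depth 2).
Iteration 3: join on emp_id=1 -> Alice (id 1, boss_id=NULL, depth 3).
Iteration 4: boss_id is NULL; no match; recursion stops.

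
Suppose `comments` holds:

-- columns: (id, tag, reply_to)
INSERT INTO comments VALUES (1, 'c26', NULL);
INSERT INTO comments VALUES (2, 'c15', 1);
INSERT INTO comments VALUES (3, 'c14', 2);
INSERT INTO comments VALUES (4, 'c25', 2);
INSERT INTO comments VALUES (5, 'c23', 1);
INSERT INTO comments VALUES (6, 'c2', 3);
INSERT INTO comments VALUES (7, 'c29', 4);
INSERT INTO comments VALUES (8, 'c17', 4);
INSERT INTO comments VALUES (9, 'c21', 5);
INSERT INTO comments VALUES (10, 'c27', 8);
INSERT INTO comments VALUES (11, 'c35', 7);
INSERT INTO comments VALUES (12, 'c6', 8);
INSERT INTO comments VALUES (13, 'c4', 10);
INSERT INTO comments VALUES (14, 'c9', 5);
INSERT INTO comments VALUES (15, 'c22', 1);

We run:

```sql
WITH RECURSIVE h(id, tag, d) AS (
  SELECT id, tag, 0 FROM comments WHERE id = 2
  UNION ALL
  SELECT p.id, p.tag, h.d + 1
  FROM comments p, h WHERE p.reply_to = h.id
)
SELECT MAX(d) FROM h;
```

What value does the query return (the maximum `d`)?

Base: id=2 (c15) at d 0.
Iteration 1: rows with reply_to in {2} -> c14 (id 3, d 1), c25 (id 4, d 1).
Iteration 2: rows with reply_to in {3,4} -> c2 (id 6, d 2), c29 (id 7, d 2), c17 (id 8, d 2).
Iteration 3: rows with reply_to in {6,7,8} -> c27 (id 10, d 3), c35 (id 11, d 3), c6 (id 12, d 3).
Iteration 4: rows with reply_to in {10,11,12} -> c4 (id 13, d 4).
Iteration 5: no rows with reply_to in {13}; recursion stops.
d values: 0, 1, 1, 2, 2, 2, 3, 3, 3, 4; the maximum is 4.

4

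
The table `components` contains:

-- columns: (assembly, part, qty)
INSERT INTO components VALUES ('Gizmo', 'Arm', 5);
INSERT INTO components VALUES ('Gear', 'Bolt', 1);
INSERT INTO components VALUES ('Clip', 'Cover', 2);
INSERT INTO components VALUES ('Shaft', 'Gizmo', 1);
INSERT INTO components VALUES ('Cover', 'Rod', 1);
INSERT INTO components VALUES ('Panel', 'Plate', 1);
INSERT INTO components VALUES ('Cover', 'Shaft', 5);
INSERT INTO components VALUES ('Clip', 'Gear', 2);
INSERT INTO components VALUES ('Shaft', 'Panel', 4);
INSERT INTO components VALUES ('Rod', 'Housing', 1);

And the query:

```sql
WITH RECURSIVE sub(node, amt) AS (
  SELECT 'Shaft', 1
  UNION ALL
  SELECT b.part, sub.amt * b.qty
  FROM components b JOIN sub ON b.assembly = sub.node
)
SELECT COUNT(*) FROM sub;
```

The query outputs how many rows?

Base: (Shaft, amt=1).
Iteration 1: components of {Shaft} -> Gizmo = 1*1 = 1, Panel = 1*4 = 4.
Iteration 2: components of {Gizmo,Panel} -> Arm = 1*5 = 5, Plate = 4*1 = 4.
Iteration 3: no further components; recursion stops.
Total rows emitted: 5.

5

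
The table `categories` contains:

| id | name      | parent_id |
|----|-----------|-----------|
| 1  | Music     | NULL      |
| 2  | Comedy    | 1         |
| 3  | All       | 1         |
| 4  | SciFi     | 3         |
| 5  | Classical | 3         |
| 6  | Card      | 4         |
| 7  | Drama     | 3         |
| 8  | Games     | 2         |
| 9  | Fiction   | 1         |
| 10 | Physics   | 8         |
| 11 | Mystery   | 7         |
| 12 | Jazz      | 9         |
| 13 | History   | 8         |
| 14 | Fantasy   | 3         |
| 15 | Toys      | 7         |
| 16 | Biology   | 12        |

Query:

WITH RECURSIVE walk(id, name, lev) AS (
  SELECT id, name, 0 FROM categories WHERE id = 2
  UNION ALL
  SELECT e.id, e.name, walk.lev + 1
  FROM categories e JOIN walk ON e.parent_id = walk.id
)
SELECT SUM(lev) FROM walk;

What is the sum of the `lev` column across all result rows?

Base: id=2 (Comedy) at lev 0.
Iteration 1: rows with parent_id in {2} -> Games (id 8, lev 1).
Iteration 2: rows with parent_id in {8} -> Physics (id 10, lev 2), History (id 13, lev 2).
Iteration 3: no rows with parent_id in {10,13}; recursion stops.
SUM(lev) = 0 + 1 + 2 + 2 = 5.

5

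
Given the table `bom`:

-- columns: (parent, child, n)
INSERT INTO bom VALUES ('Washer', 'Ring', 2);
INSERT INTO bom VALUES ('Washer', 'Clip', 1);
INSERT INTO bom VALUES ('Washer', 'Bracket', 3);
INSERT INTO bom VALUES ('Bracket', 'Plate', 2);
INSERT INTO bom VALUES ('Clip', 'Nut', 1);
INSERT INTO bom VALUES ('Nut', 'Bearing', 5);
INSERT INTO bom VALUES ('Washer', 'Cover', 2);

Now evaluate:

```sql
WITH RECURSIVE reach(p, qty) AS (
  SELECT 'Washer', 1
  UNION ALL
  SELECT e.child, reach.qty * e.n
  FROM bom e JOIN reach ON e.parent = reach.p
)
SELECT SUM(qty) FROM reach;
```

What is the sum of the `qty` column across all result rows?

Base: (Washer, qty=1).
Iteration 1: components of {Washer} -> Bracket = 1*3 = 3, Clip = 1*1 = 1, Cover = 1*2 = 2, Ring = 1*2 = 2.
Iteration 2: components of {Bracket,Clip,Cover,Ring} -> Nut = 1*1 = 1, Plate = 3*2 = 6.
Iteration 3: components of {Nut,Plate} -> Bearing = 1*5 = 5.
Iteration 4: no further components; recursion stops.
SUM(qty) = 1 + 2 + 1 + 3 + 2 + 1 + 6 + 5 = 21.

21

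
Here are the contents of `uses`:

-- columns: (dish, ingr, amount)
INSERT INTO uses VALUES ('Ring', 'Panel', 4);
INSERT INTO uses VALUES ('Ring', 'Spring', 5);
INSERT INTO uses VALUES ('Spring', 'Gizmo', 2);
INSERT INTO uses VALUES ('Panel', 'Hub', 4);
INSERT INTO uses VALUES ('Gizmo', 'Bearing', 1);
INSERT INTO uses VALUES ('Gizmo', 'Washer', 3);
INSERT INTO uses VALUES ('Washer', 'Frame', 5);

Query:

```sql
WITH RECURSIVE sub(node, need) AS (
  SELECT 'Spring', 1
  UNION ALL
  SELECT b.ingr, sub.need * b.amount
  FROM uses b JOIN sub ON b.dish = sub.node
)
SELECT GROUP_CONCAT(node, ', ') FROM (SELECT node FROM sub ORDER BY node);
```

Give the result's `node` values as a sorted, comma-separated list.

Base: (Spring, need=1).
Iteration 1: components of {Spring} -> Gizmo = 1*2 = 2.
Iteration 2: components of {Gizmo} -> Bearing = 2*1 = 2, Washer = 2*3 = 6.
Iteration 3: components of {Bearing,Washer} -> Frame = 6*5 = 30.
Iteration 4: no further components; recursion stops.

Bearing, Frame, Gizmo, Spring, Washer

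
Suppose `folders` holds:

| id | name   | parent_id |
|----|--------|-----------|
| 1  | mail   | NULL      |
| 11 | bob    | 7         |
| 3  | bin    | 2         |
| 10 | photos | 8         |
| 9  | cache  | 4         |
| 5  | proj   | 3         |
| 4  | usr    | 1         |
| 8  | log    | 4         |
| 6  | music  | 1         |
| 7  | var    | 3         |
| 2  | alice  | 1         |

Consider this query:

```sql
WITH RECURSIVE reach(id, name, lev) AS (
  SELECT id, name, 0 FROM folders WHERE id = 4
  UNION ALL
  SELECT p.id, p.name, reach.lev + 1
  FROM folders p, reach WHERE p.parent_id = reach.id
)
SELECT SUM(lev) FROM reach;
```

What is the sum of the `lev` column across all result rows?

4

Base: id=4 (usr) at lev 0.
Iteration 1: rows with parent_id in {4} -> log (id 8, lev 1), cache (id 9, lev 1).
Iteration 2: rows with parent_id in {8,9} -> photos (id 10, lev 2).
Iteration 3: no rows with parent_id in {10}; recursion stops.
SUM(lev) = 0 + 1 + 1 + 2 = 4.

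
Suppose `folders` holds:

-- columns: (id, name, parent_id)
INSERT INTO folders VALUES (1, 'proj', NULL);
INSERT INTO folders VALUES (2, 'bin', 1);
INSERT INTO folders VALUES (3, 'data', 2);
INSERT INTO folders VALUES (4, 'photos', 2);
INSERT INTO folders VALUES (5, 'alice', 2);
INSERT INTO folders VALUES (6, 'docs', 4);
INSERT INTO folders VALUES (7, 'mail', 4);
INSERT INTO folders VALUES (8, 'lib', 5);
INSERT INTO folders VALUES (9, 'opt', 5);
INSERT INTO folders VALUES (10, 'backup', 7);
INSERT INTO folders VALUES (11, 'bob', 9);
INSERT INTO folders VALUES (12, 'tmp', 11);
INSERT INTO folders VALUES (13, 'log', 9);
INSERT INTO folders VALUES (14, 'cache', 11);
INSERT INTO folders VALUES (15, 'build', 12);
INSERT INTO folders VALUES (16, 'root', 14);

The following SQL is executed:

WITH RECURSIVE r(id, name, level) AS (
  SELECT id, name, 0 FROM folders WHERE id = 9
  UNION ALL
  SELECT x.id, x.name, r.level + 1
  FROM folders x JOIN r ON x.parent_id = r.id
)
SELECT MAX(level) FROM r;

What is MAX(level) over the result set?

3

Base: id=9 (opt) at level 0.
Iteration 1: rows with parent_id in {9} -> bob (id 11, level 1), log (id 13, level 1).
Iteration 2: rows with parent_id in {11,13} -> tmp (id 12, level 2), cache (id 14, level 2).
Iteration 3: rows with parent_id in {12,14} -> build (id 15, level 3), root (id 16, level 3).
Iteration 4: no rows with parent_id in {15,16}; recursion stops.
level values: 0, 1, 1, 2, 2, 3, 3; the maximum is 3.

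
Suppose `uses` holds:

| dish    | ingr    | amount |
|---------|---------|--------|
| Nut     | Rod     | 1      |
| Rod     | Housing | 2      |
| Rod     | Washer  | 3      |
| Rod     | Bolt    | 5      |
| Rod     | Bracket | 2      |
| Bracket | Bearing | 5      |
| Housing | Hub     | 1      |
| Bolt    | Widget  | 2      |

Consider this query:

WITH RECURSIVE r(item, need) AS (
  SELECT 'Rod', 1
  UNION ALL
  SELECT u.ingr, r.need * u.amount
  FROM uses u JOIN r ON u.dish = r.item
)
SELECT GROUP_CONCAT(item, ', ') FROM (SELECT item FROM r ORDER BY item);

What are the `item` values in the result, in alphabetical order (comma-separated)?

Base: (Rod, need=1).
Iteration 1: components of {Rod} -> Bolt = 1*5 = 5, Bracket = 1*2 = 2, Housing = 1*2 = 2, Washer = 1*3 = 3.
Iteration 2: components of {Bolt,Bracket,Housing,Washer} -> Bearing = 2*5 = 10, Hub = 2*1 = 2, Widget = 5*2 = 10.
Iteration 3: no further components; recursion stops.

Bearing, Bolt, Bracket, Housing, Hub, Rod, Washer, Widget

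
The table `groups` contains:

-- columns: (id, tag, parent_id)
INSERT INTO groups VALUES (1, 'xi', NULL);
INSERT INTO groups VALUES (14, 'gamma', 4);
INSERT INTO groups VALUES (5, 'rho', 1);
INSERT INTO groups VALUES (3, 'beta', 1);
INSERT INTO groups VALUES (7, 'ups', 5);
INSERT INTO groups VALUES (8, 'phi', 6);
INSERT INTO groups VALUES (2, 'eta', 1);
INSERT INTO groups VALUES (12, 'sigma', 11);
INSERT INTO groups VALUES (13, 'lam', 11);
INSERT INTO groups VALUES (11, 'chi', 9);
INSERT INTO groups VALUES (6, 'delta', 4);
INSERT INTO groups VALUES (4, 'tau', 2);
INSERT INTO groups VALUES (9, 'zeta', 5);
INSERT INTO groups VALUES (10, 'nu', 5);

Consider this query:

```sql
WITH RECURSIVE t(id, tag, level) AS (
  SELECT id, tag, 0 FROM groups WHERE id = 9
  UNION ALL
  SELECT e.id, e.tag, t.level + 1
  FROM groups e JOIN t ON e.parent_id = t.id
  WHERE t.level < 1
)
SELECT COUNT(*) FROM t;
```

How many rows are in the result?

Base: id=9 (zeta) at level 0.
Iteration 1: rows with parent_id in {9} -> chi (id 11, level 1).
Iteration 2: level < 1 fails for all current rows; recursion stops.
Total rows emitted: 2.

2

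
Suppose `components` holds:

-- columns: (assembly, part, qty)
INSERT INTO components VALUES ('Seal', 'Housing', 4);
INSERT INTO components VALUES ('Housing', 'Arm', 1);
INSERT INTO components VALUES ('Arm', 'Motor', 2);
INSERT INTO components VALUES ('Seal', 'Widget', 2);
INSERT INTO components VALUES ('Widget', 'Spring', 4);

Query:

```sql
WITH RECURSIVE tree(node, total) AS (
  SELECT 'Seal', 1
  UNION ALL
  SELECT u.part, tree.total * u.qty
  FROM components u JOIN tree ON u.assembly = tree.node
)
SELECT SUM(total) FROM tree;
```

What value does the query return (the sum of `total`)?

27

Base: (Seal, total=1).
Iteration 1: components of {Seal} -> Housing = 1*4 = 4, Widget = 1*2 = 2.
Iteration 2: components of {Housing,Widget} -> Arm = 4*1 = 4, Spring = 2*4 = 8.
Iteration 3: components of {Arm,Spring} -> Motor = 4*2 = 8.
Iteration 4: no further components; recursion stops.
SUM(total) = 1 + 4 + 2 + 4 + 8 + 8 = 27.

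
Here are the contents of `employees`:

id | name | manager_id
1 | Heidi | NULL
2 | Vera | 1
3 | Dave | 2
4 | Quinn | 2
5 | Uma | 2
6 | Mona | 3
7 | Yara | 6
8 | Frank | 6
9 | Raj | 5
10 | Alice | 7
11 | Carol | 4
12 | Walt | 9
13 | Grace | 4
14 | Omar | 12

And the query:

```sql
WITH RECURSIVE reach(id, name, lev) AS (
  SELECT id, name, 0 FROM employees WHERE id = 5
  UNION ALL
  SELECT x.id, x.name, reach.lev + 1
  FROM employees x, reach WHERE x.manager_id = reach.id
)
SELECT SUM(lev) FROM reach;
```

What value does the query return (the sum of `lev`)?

6

Base: id=5 (Uma) at lev 0.
Iteration 1: rows with manager_id in {5} -> Raj (id 9, lev 1).
Iteration 2: rows with manager_id in {9} -> Walt (id 12, lev 2).
Iteration 3: rows with manager_id in {12} -> Omar (id 14, lev 3).
Iteration 4: no rows with manager_id in {14}; recursion stops.
SUM(lev) = 0 + 1 + 2 + 3 = 6.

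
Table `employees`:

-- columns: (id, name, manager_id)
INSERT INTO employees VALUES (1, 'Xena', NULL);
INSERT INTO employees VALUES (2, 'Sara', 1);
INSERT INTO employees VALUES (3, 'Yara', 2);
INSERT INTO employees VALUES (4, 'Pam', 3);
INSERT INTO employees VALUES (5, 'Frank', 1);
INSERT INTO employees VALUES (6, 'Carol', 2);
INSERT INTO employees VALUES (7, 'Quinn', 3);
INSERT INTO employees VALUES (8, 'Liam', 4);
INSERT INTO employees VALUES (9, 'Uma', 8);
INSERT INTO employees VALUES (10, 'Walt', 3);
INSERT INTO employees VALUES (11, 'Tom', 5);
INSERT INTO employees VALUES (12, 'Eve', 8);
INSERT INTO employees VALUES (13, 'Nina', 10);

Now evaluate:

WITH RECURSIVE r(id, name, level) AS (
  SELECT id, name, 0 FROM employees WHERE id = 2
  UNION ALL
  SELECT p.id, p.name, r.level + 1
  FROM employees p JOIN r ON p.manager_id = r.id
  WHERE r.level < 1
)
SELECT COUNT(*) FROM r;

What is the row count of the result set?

3

Base: id=2 (Sara) at level 0.
Iteration 1: rows with manager_id in {2} -> Yara (id 3, level 1), Carol (id 6, level 1).
Iteration 2: level < 1 fails for all current rows; recursion stops.
Total rows emitted: 3.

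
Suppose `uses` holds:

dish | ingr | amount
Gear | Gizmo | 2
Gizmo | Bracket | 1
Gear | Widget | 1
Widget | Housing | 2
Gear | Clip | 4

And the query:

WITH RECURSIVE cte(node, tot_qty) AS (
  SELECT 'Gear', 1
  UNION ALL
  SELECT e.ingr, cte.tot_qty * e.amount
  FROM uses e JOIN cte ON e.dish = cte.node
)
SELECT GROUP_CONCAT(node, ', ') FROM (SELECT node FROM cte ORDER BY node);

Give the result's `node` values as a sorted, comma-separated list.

Bracket, Clip, Gear, Gizmo, Housing, Widget

Base: (Gear, tot_qty=1).
Iteration 1: components of {Gear} -> Clip = 1*4 = 4, Gizmo = 1*2 = 2, Widget = 1*1 = 1.
Iteration 2: components of {Clip,Gizmo,Widget} -> Bracket = 2*1 = 2, Housing = 1*2 = 2.
Iteration 3: no further components; recursion stops.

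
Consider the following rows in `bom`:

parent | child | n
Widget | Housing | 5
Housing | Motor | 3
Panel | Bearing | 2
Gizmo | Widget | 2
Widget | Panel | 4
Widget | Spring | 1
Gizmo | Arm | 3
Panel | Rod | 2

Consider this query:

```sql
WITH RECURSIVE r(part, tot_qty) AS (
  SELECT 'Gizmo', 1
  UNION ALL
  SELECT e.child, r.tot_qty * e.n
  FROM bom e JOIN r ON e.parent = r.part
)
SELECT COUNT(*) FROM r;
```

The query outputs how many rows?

9

Base: (Gizmo, tot_qty=1).
Iteration 1: components of {Gizmo} -> Arm = 1*3 = 3, Widget = 1*2 = 2.
Iteration 2: components of {Arm,Widget} -> Housing = 2*5 = 10, Panel = 2*4 = 8, Spring = 2*1 = 2.
Iteration 3: components of {Housing,Panel,Spring} -> Bearing = 8*2 = 16, Motor = 10*3 = 30, Rod = 8*2 = 16.
Iteration 4: no further components; recursion stops.
Total rows emitted: 9.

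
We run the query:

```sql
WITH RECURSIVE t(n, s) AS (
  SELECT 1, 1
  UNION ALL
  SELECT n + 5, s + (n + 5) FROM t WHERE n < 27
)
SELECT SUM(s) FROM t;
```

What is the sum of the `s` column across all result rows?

Base: n=1, s=1.
Iteration 1: 1 < 27 holds -> n = 1 + 5 = 6, s = 1 + 6 = 7.
Iteration 2: 6 < 27 holds -> n = 6 + 5 = 11, s = 7 + 11 = 18.
Iteration 3: 11 < 27 holds -> n = 11 + 5 = 16, s = 18 + 16 = 34.
Iteration 4: 16 < 27 holds -> n = 16 + 5 = 21, s = 34 + 21 = 55.
Iteration 5: 21 < 27 holds -> n = 21 + 5 = 26, s = 55 + 26 = 81.
Iteration 6: 26 < 27 holds -> n = 26 + 5 = 31, s = 81 + 31 = 112.
Iteration 7: 31 < 27 fails; recursion stops.
SUM(s) = 1 + 7 + 18 + 34 + 55 + 81 + 112 = 308.

308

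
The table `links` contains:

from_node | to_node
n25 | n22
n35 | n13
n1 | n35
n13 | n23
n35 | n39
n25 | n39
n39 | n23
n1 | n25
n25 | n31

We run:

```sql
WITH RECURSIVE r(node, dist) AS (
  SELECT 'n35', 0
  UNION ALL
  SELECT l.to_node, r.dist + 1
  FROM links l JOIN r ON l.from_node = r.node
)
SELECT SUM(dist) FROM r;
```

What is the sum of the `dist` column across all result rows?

Base: (n35, dist=0).
Iteration 1: edges from {n35} -> (n13, dist=1), (n39, dist=1).
Iteration 2: edges from {n13,n39} -> (n23, dist=2) x2. [UNION ALL keeps all 2 new rows, including repeats]
Iteration 3: no outgoing edges from {n23}; recursion stops.
SUM(dist) = 0 + 1 + 1 + 2 + 2 = 6.

6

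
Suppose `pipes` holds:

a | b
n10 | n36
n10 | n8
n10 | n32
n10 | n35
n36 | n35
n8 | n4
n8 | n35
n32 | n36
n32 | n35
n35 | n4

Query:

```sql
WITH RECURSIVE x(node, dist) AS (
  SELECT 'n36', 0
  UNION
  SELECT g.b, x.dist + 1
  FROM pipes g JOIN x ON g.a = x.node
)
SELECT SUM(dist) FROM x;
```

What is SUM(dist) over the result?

3

Base: (n36, dist=0).
Iteration 1: edges from {n36} -> (n35, dist=1).
Iteration 2: edges from {n35} -> (n4, dist=2).
Iteration 3: no outgoing edges from {n4}; recursion stops.
SUM(dist) = 0 + 1 + 2 = 3.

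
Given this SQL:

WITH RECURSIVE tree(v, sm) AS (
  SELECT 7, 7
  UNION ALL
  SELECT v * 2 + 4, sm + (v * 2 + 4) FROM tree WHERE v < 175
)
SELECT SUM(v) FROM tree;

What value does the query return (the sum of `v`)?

669

Base: v=7, sm=7.
Iteration 1: 7 < 175 holds -> v = 7 * 2 + 4 = 18, sm = 7 + 18 = 25.
Iteration 2: 18 < 175 holds -> v = 18 * 2 + 4 = 40, sm = 25 + 40 = 65.
Iteration 3: 40 < 175 holds -> v = 40 * 2 + 4 = 84, sm = 65 + 84 = 149.
Iteration 4: 84 < 175 holds -> v = 84 * 2 + 4 = 172, sm = 149 + 172 = 321.
Iteration 5: 172 < 175 holds -> v = 172 * 2 + 4 = 348, sm = 321 + 348 = 669.
Iteration 6: 348 < 175 fails; recursion stops.
SUM(v) = 7 + 18 + 40 + 84 + 172 + 348 = 669.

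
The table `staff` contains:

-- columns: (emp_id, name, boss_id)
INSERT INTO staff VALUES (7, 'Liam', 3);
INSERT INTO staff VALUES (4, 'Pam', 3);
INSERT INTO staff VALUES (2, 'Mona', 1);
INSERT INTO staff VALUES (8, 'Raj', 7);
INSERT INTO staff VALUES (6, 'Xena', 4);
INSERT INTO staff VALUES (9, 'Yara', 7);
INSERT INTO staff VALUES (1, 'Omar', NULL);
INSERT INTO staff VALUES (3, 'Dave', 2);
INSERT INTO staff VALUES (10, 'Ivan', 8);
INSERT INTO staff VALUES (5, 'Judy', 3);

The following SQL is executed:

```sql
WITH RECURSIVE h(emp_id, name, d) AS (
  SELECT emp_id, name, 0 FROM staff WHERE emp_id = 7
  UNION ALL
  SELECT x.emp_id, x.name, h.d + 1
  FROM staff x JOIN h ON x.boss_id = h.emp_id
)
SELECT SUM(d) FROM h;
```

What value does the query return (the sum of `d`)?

Base: emp_id=7 (Liam) at d 0.
Iteration 1: rows with boss_id in {7} -> Raj (id 8, d 1), Yara (id 9, d 1).
Iteration 2: rows with boss_id in {8,9} -> Ivan (id 10, d 2).
Iteration 3: no rows with boss_id in {10}; recursion stops.
SUM(d) = 0 + 1 + 1 + 2 = 4.

4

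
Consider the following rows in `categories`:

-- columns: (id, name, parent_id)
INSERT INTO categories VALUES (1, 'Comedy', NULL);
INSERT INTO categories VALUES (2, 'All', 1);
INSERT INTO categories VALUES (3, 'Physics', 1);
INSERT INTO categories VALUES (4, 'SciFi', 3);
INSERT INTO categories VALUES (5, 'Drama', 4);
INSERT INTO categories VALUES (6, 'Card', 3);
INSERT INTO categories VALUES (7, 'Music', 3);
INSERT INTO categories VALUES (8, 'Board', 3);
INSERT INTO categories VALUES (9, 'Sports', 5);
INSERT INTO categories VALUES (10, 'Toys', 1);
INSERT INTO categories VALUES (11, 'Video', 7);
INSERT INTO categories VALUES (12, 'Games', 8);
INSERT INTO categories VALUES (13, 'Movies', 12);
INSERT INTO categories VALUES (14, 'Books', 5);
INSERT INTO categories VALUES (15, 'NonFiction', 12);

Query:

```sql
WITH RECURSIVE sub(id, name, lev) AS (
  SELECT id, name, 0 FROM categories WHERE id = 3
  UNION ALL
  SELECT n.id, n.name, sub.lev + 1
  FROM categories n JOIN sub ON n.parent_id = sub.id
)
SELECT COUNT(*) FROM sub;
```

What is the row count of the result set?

Base: id=3 (Physics) at lev 0.
Iteration 1: rows with parent_id in {3} -> SciFi (id 4, lev 1), Card (id 6, lev 1), Music (id 7, lev 1), Board (id 8, lev 1).
Iteration 2: rows with parent_id in {4,6,7,8} -> Drama (id 5, lev 2), Video (id 11, lev 2), Games (id 12, lev 2).
Iteration 3: rows with parent_id in {5,11,12} -> Sports (id 9, lev 3), Movies (id 13, lev 3), Books (id 14, lev 3), NonFiction (id 15, lev 3).
Iteration 4: no rows with parent_id in {9,13,14,15}; recursion stops.
Total rows emitted: 12.

12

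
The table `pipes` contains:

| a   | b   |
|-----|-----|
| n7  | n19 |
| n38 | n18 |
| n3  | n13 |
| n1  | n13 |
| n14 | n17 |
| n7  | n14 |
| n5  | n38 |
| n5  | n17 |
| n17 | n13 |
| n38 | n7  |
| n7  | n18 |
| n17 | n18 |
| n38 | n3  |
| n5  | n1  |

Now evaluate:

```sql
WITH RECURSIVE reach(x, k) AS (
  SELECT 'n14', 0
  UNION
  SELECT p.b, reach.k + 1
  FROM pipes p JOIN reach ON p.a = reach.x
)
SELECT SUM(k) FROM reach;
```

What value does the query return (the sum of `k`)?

5

Base: (n14, k=0).
Iteration 1: edges from {n14} -> (n17, k=1).
Iteration 2: edges from {n17} -> (n13, k=2), (n18, k=2).
Iteration 3: no outgoing edges from {n13,n18}; recursion stops.
SUM(k) = 0 + 1 + 2 + 2 = 5.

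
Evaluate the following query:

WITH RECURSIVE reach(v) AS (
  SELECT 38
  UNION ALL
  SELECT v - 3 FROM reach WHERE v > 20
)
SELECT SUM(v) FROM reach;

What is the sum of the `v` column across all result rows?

Base: v=38.
Iteration 1: 38 > 20 holds -> v = 38 - 3 = 35.
Iteration 2: 35 > 20 holds -> v = 35 - 3 = 32.
Iteration 3: 32 > 20 holds -> v = 32 - 3 = 29.
Iteration 4: 29 > 20 holds -> v = 29 - 3 = 26.
Iteration 5: 26 > 20 holds -> v = 26 - 3 = 23.
Iteration 6: 23 > 20 holds -> v = 23 - 3 = 20.
Iteration 7: 20 > 20 fails; recursion stops.
SUM(v) = 38 + 35 + 32 + 29 + 26 + 23 + 20 = 203.

203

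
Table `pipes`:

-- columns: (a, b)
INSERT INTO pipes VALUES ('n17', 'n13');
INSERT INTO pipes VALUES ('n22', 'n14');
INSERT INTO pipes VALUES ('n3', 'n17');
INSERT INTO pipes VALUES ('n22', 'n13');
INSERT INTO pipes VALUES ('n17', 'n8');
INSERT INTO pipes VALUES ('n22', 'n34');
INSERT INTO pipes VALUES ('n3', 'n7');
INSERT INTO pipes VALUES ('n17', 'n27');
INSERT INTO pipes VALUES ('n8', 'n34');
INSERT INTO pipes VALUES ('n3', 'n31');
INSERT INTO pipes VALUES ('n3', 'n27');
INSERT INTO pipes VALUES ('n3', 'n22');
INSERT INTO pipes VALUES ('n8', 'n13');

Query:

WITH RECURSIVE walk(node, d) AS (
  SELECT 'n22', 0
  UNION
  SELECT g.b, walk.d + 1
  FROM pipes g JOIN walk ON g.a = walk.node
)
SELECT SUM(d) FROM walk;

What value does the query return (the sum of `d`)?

3

Base: (n22, d=0).
Iteration 1: edges from {n22} -> (n13, d=1), (n14, d=1), (n34, d=1).
Iteration 2: no outgoing edges from {n13,n14,n34}; recursion stops.
SUM(d) = 0 + 1 + 1 + 1 = 3.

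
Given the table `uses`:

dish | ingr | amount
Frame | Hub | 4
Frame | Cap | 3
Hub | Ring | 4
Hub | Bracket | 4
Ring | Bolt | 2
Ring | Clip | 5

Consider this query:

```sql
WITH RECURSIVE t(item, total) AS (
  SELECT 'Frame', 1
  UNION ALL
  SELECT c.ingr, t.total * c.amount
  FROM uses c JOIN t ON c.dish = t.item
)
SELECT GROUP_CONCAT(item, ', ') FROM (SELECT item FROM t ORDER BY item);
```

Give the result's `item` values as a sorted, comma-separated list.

Bolt, Bracket, Cap, Clip, Frame, Hub, Ring

Base: (Frame, total=1).
Iteration 1: components of {Frame} -> Cap = 1*3 = 3, Hub = 1*4 = 4.
Iteration 2: components of {Cap,Hub} -> Bracket = 4*4 = 16, Ring = 4*4 = 16.
Iteration 3: components of {Bracket,Ring} -> Bolt = 16*2 = 32, Clip = 16*5 = 80.
Iteration 4: no further components; recursion stops.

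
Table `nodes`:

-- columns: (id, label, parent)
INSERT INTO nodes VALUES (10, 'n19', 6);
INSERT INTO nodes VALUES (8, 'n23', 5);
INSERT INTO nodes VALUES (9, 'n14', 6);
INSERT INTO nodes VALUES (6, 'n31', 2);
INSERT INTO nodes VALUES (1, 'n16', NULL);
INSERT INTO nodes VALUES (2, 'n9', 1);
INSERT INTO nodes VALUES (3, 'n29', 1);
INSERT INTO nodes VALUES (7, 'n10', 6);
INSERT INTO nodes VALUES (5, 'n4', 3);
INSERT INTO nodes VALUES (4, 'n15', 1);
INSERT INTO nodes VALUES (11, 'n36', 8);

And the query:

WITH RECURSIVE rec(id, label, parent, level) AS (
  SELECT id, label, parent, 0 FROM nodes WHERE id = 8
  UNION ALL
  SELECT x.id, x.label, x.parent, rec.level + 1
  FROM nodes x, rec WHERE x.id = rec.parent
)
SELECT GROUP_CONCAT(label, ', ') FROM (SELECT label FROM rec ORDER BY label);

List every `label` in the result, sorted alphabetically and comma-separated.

Base: id=8 (n23), parent=5, level 0.
Iteration 1: join on id=5 -> n4 (id 5, parent=3, level 1).
Iteration 2: join on id=3 -> n29 (id 3, parent=1, level 2).
Iteration 3: join on id=1 -> n16 (id 1, parent=NULL, level 3).
Iteration 4: parent is NULL; no match; recursion stops.

n16, n23, n29, n4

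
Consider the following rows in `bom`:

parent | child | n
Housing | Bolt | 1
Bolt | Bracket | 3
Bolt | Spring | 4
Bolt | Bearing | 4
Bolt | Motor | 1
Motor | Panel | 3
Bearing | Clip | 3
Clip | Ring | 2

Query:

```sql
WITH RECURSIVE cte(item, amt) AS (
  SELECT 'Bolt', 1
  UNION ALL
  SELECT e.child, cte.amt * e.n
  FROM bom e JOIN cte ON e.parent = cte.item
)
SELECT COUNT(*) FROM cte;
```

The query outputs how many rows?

Base: (Bolt, amt=1).
Iteration 1: components of {Bolt} -> Bearing = 1*4 = 4, Bracket = 1*3 = 3, Motor = 1*1 = 1, Spring = 1*4 = 4.
Iteration 2: components of {Bearing,Bracket,Motor,Spring} -> Clip = 4*3 = 12, Panel = 1*3 = 3.
Iteration 3: components of {Clip,Panel} -> Ring = 12*2 = 24.
Iteration 4: no further components; recursion stops.
Total rows emitted: 8.

8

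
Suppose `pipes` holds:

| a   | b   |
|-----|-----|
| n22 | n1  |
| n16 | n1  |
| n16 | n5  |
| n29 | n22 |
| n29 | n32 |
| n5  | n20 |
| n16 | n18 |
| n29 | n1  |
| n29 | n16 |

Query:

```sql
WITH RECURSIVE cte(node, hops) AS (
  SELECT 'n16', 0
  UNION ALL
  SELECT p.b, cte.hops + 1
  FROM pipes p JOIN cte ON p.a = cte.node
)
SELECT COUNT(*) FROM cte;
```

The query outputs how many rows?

5

Base: (n16, hops=0).
Iteration 1: edges from {n16} -> (n1, hops=1), (n18, hops=1), (n5, hops=1).
Iteration 2: edges from {n1,n18,n5} -> (n20, hops=2).
Iteration 3: no outgoing edges from {n20}; recursion stops.
Total rows emitted: 5.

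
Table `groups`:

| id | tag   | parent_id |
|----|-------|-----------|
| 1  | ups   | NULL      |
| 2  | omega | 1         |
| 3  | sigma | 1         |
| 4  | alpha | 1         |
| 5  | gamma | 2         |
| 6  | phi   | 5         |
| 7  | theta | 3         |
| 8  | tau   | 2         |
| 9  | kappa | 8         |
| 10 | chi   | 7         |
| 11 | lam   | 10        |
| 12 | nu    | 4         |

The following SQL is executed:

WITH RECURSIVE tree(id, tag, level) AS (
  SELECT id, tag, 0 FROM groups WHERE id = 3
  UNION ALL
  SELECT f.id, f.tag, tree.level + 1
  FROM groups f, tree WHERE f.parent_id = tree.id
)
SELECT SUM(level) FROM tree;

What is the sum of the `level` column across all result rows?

6

Base: id=3 (sigma) at level 0.
Iteration 1: rows with parent_id in {3} -> theta (id 7, level 1).
Iteration 2: rows with parent_id in {7} -> chi (id 10, level 2).
Iteration 3: rows with parent_id in {10} -> lam (id 11, level 3).
Iteration 4: no rows with parent_id in {11}; recursion stops.
SUM(level) = 0 + 1 + 2 + 3 = 6.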